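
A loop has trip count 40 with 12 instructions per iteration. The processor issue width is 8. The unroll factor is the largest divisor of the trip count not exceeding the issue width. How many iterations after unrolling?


Largest divisor of 40 <= 8 is 8
New iterations = 40 / 8 = 5

5


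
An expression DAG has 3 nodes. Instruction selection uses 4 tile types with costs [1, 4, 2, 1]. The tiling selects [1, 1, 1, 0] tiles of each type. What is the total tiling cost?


Total cost = sum(count_i * cost_i)
= 1*1 + 1*4 + 1*2 + 0*1
= 7

7


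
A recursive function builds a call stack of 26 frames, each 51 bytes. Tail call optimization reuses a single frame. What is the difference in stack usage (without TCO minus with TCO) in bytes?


Without TCO: 26 * 51 = 1326 bytes
With TCO: reuse 1 frame = 51 bytes
Savings = 1326 - 51 = 1275

1275


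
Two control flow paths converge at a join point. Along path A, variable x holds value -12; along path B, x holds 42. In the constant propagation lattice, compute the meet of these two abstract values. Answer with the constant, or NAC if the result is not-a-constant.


Meet operation: if both paths give the same constant, result is that constant; if they differ, result is NAC (not-a-constant).
Path A: -12, Path B: 42 -> differ
Result: not-a-constant -> NAC

NAC


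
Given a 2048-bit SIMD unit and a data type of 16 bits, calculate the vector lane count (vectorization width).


Width = SIMD bits / data type bits
= 2048 / 16 = 128

128


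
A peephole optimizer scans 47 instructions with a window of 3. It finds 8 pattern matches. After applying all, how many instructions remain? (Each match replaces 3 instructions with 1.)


Each match removes 2 instructions.
Total removed = 8 * 2 = 16
Remaining = 47 - 16 = 31

31


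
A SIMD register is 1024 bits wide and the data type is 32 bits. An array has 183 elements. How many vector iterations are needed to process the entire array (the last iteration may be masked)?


Width = 1024 / 32 = 32 elements per vector op
Iterations = ceil(183 / 32) = 6

6


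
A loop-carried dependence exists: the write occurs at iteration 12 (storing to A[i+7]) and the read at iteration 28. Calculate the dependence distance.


Distance = read iteration - write iteration
= 28 - 12 = 16

16


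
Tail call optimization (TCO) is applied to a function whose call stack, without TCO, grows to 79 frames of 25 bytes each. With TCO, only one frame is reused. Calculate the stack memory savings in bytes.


Without TCO: 79 * 25 = 1975 bytes
With TCO: reuse 1 frame = 25 bytes
Savings = 1975 - 25 = 1950

1950


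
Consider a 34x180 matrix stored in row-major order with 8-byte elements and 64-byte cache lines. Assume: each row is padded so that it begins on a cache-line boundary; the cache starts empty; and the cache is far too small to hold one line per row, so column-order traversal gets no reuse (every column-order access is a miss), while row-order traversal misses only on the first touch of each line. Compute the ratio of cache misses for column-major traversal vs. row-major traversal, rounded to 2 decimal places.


Each row occupies 180 * 8 = 1440 bytes and starts on a line boundary, so it spans ceil(1440 / 64) = 23 cache lines.
Row-major traversal misses (one per line touched): 34 * ceil(180 * 8 / 64) = 782
Column-major traversal misses (no reuse, every access misses): 34 * 180 = 6120
Ratio = 6120 / 782 = 7.83

7.83


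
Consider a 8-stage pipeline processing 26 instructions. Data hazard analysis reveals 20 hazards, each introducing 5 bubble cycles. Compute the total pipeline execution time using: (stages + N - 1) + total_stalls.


Base cycles = 8 + 26 - 1 = 33
Total stalls = 20 * 5 = 100
Total = 33 + 100 = 133

133


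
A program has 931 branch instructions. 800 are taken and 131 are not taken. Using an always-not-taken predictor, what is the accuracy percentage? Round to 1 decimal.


Predictor: always-not-taken
Correct predictions = 131
Accuracy = 131 / 931 * 100 = 14.1%

14.1


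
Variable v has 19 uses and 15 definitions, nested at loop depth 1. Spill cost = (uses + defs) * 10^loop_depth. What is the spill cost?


uses + defs = 19 + 15 = 34
10^1 = 10
Spill cost = 34 * 10 = 340

340


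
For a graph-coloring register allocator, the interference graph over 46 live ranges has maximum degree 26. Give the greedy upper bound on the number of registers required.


Greedy coloring never needs more than (max_degree + 1) colors: when coloring a vertex, at most max_degree neighbors are already colored.
Upper bound = 26 + 1 = 27

27


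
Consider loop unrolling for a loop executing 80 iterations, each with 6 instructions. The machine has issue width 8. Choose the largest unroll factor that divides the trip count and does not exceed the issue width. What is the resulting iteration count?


Largest divisor of 80 <= 8 is 8
New iterations = 80 / 8 = 10

10


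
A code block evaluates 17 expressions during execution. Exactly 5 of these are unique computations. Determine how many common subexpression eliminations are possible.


CSE count = total expressions - unique expressions
= 17 - 5 = 12

12


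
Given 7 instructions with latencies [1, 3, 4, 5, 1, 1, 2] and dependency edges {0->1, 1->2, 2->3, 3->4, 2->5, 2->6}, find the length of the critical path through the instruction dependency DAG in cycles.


Compute longest path through dependency graph: dist(Ik) = max over predecessors of dist + latency(Ik).
dist(I0) = latency 1 = 1
dist(I1) = dist(I0) + 3 = 1 + 3 = 4
dist(I2) = dist(I1) + 4 = 4 + 4 = 8
dist(I3) = dist(I2) + 5 = 8 + 5 = 13
dist(I4) = dist(I3) + 1 = 13 + 1 = 14
dist(I5) = dist(I2) + 1 = 8 + 1 = 9
dist(I6) = dist(I2) + 2 = 8 + 2 = 10
Critical path = max dist = 14

14


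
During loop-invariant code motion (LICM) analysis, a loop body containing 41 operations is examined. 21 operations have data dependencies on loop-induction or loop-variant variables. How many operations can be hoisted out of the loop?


Invariant candidates = total - loop-dependent
= 41 - 21 = 20

20


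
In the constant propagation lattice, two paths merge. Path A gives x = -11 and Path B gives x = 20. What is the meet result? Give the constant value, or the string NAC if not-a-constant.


Meet operation: if both paths give the same constant, result is that constant; if they differ, result is NAC (not-a-constant).
Path A: -11, Path B: 20 -> differ
Result: not-a-constant -> NAC

NAC


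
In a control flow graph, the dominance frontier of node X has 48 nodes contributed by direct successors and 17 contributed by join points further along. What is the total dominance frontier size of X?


DF(X) = direct successor contributions + join point contributions
= 48 + 17 = 65

65


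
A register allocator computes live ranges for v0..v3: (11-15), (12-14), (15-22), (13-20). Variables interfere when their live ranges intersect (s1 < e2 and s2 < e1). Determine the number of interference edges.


Check all pairs for overlapping intervals.
Two intervals (s1,e1) and (s2,e2) overlap if s1 < e2 and s2 < e1.
v0 (11-15) vs v1..v3: overlaps v1, v3 -> 2
v1 (12-14) vs v2..v3: overlaps v3 -> 1
v2 (15-22) vs v3: overlaps v3 -> 1
Total overlapping pairs = 2 + 1 + 1 = 4

4


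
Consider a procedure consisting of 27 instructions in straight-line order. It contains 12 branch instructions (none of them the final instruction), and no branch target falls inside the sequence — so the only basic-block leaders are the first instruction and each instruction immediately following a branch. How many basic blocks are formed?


With no in-sequence branch targets, the leaders are the first instruction plus the instruction after each branch.
Number of basic blocks = branches + 1
= 12 + 1 = 13

13


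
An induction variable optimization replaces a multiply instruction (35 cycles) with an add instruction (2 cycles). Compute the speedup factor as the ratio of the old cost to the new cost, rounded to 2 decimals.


Ratio = mult_cost / add_cost = 35 / 2 = 17.5

17.5


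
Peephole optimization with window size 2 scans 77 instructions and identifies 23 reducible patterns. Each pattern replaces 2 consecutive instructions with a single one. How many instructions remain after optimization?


Each match removes 1 instructions.
Total removed = 23 * 1 = 23
Remaining = 77 - 23 = 54

54


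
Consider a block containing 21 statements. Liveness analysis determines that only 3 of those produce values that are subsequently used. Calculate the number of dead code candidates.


Dead code = total statements - live definitions
= 21 - 3 = 18

18


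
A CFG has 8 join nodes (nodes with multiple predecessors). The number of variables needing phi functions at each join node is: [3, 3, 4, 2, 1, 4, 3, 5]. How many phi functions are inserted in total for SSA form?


Total phi functions = sum of phi functions at each join node
= 3 + 3 + 4 + 2 + 1 + 4 + 3 + 5 = 25

25


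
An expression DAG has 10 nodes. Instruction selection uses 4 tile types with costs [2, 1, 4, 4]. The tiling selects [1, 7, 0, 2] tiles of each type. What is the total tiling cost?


Total cost = sum(count_i * cost_i)
= 1*2 + 7*1 + 0*4 + 2*4
= 17

17


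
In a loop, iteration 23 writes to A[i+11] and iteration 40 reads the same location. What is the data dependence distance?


Distance = read iteration - write iteration
= 40 - 23 = 17

17


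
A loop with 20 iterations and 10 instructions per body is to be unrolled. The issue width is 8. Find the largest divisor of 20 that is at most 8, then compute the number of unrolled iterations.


Largest divisor of 20 <= 8 is 5
New iterations = 20 / 5 = 4

4


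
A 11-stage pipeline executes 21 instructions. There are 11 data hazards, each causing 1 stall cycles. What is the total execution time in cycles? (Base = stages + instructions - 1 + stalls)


Base cycles = 11 + 21 - 1 = 31
Total stalls = 11 * 1 = 11
Total = 31 + 11 = 42

42


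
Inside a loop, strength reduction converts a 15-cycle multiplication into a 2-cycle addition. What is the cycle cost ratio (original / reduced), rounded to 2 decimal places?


Ratio = mult_cost / add_cost = 15 / 2 = 7.5

7.5


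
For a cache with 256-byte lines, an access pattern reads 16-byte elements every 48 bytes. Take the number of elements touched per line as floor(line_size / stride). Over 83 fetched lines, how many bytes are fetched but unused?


Elements per line = floor(256 / 48) = 5
Bytes used per line = 5 * 16 = 80
Wasted per line = 256 - 80 = 176
Total wasted = 176 * 83 = 14608

14608


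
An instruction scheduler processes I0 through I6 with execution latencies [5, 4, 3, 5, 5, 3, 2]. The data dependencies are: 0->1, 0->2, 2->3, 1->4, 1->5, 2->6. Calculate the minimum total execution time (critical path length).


Compute longest path through dependency graph: dist(Ik) = max over predecessors of dist + latency(Ik).
dist(I0) = latency 5 = 5
dist(I1) = dist(I0) + 4 = 5 + 4 = 9
dist(I2) = dist(I0) + 3 = 5 + 3 = 8
dist(I3) = dist(I2) + 5 = 8 + 5 = 13
dist(I4) = dist(I1) + 5 = 9 + 5 = 14
dist(I5) = dist(I1) + 3 = 9 + 3 = 12
dist(I6) = dist(I2) + 2 = 8 + 2 = 10
Critical path = max dist = 14

14


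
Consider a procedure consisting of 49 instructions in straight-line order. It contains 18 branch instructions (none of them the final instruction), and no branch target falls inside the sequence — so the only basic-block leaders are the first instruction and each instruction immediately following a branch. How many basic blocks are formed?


With no in-sequence branch targets, the leaders are the first instruction plus the instruction after each branch.
Number of basic blocks = branches + 1
= 18 + 1 = 19

19


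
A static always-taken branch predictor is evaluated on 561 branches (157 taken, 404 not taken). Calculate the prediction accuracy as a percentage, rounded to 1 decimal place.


Predictor: always-taken
Correct predictions = 157
Accuracy = 157 / 561 * 100 = 28.0%

28.0


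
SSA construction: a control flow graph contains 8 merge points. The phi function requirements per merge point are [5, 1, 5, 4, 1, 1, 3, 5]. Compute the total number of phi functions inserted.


Total phi functions = sum of phi functions at each join node
= 5 + 1 + 5 + 4 + 1 + 1 + 3 + 5 = 25

25


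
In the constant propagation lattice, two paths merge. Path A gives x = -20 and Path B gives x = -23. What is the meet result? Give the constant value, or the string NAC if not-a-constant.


Meet operation: if both paths give the same constant, result is that constant; if they differ, result is NAC (not-a-constant).
Path A: -20, Path B: -23 -> differ
Result: not-a-constant -> NAC

NAC


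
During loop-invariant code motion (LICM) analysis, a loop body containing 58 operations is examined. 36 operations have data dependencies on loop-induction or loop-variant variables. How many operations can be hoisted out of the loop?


Invariant candidates = total - loop-dependent
= 58 - 36 = 22

22


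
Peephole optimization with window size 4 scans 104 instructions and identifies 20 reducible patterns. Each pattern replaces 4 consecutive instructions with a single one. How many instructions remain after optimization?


Each match removes 3 instructions.
Total removed = 20 * 3 = 60
Remaining = 104 - 60 = 44

44


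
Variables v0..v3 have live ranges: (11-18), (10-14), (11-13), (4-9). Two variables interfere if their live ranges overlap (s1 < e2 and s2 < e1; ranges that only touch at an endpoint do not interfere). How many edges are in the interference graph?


Check all pairs for overlapping intervals.
Two intervals (s1,e1) and (s2,e2) overlap if s1 < e2 and s2 < e1.
v0 (11-18) vs v1..v3: overlaps v1, v2 -> 2
v1 (10-14) vs v2..v3: overlaps v2 -> 1
v2 (11-13) vs v3: overlaps none -> 0
Total overlapping pairs = 2 + 1 + 0 = 3

3


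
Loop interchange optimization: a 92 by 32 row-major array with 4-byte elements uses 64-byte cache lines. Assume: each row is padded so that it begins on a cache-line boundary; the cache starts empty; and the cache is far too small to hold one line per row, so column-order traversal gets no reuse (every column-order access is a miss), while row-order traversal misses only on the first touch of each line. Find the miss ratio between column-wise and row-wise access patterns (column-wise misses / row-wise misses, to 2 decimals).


Each row occupies 32 * 4 = 128 bytes and starts on a line boundary, so it spans ceil(128 / 64) = 2 cache lines.
Row-major traversal misses (one per line touched): 92 * ceil(32 * 4 / 64) = 184
Column-major traversal misses (no reuse, every access misses): 92 * 32 = 2944
Ratio = 2944 / 184 = 16.0

16.0


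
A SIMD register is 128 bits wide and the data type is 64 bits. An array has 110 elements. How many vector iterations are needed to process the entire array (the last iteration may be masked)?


Width = 128 / 64 = 2 elements per vector op
Iterations = ceil(110 / 2) = 55

55


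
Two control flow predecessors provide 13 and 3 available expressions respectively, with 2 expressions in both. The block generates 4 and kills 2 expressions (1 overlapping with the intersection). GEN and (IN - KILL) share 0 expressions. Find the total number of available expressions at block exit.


IN = intersection of predecessors = 2
IN - KILL = 2 - 1 = 1
|OUT| = |GEN| + |IN - KILL| - |GEN ∩ (IN - KILL)| = 4 + 1 - 0 = 5

5


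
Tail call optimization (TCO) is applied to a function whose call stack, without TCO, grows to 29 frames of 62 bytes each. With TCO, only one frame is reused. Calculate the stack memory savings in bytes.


Without TCO: 29 * 62 = 1798 bytes
With TCO: reuse 1 frame = 62 bytes
Savings = 1798 - 62 = 1736

1736


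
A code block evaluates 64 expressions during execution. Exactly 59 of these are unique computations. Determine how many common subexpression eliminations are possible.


CSE count = total expressions - unique expressions
= 64 - 59 = 5

5


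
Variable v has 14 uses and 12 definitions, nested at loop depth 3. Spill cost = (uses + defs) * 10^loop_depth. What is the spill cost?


uses + defs = 14 + 12 = 26
10^3 = 1000
Spill cost = 26 * 1000 = 26000

26000


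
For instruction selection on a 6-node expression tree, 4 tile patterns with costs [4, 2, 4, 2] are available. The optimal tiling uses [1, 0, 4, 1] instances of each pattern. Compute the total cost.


Total cost = sum(count_i * cost_i)
= 1*4 + 0*2 + 4*4 + 1*2
= 22

22


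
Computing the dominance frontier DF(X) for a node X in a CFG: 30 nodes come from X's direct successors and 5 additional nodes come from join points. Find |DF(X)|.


DF(X) = direct successor contributions + join point contributions
= 30 + 5 = 35

35


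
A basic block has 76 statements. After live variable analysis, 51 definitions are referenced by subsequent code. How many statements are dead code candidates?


Dead code = total statements - live definitions
= 76 - 51 = 25

25


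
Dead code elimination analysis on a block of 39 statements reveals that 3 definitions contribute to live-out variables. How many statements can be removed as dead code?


Dead code = total statements - live definitions
= 39 - 3 = 36

36


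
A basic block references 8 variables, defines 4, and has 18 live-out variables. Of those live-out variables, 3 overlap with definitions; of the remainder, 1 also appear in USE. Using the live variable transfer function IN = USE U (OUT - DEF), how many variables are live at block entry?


OUT - DEF: 18 - 3 = 15
|IN| = |USE| + |OUT - DEF| - |USE ∩ (OUT - DEF)| = 8 + 15 - 1 = 22

22


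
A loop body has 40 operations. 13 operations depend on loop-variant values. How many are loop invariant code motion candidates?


Invariant candidates = total - loop-dependent
= 40 - 13 = 27

27


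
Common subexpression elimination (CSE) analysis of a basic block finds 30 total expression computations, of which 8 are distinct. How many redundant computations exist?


CSE count = total expressions - unique expressions
= 30 - 8 = 22

22


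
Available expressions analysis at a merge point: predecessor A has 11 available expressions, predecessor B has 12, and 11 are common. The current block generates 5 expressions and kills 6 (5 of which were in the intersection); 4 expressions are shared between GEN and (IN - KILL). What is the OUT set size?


IN = intersection of predecessors = 11
IN - KILL = 11 - 5 = 6
|OUT| = |GEN| + |IN - KILL| - |GEN ∩ (IN - KILL)| = 5 + 6 - 4 = 7

7


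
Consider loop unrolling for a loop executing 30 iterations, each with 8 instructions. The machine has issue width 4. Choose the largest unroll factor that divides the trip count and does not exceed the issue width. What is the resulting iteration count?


Largest divisor of 30 <= 4 is 3
New iterations = 30 / 3 = 10

10


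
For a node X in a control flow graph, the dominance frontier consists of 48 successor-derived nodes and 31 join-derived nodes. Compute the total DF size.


DF(X) = direct successor contributions + join point contributions
= 48 + 31 = 79

79


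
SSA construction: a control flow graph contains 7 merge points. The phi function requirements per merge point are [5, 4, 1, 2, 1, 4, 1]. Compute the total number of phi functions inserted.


Total phi functions = sum of phi functions at each join node
= 5 + 4 + 1 + 2 + 1 + 4 + 1 = 18

18


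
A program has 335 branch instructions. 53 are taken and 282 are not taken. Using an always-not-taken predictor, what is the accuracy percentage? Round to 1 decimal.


Predictor: always-not-taken
Correct predictions = 282
Accuracy = 282 / 335 * 100 = 84.2%

84.2


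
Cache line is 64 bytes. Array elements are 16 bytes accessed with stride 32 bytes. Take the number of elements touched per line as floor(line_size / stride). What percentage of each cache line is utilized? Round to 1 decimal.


Elements per cache line = floor(64 / 32) = 2
Bytes used = 2 * 16 = 32
Utilization = 32 / 64 * 100 = 50.0%

50.0


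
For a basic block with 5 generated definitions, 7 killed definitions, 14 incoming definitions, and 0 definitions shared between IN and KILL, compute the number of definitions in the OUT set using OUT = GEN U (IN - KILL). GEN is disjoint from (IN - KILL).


IN - KILL: 14 - 0 = 14 surviving definitions
OUT = GEN + surviving = 5 + 14 = 19

19


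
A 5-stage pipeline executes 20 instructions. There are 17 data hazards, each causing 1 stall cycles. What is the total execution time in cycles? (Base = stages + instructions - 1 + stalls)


Base cycles = 5 + 20 - 1 = 24
Total stalls = 17 * 1 = 17
Total = 24 + 17 = 41

41


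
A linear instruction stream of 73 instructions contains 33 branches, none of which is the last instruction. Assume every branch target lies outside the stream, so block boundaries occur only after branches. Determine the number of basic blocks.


With no in-sequence branch targets, the leaders are the first instruction plus the instruction after each branch.
Number of basic blocks = branches + 1
= 33 + 1 = 34

34


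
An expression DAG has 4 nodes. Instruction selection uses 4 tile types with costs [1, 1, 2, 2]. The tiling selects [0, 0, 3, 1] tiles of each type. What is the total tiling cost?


Total cost = sum(count_i * cost_i)
= 0*1 + 0*1 + 3*2 + 1*2
= 8

8


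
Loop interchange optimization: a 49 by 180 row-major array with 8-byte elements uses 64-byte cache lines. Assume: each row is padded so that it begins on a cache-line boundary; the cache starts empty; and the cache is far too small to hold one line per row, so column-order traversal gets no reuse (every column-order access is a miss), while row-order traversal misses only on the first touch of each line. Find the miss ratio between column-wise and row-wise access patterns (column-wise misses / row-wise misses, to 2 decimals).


Each row occupies 180 * 8 = 1440 bytes and starts on a line boundary, so it spans ceil(1440 / 64) = 23 cache lines.
Row-major traversal misses (one per line touched): 49 * ceil(180 * 8 / 64) = 1127
Column-major traversal misses (no reuse, every access misses): 49 * 180 = 8820
Ratio = 8820 / 1127 = 7.83

7.83


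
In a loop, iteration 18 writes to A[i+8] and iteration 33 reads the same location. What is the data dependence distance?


Distance = read iteration - write iteration
= 33 - 18 = 15

15


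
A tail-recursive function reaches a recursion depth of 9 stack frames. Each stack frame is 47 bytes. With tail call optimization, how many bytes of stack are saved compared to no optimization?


Without TCO: 9 * 47 = 423 bytes
With TCO: reuse 1 frame = 47 bytes
Savings = 423 - 47 = 376

376


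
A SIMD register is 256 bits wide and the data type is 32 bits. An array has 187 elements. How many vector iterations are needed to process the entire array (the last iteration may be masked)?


Width = 256 / 32 = 8 elements per vector op
Iterations = ceil(187 / 8) = 24

24


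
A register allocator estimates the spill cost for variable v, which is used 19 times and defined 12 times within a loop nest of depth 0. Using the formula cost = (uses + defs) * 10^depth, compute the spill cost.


uses + defs = 19 + 12 = 31
10^0 = 1
Spill cost = 31 * 1 = 31

31


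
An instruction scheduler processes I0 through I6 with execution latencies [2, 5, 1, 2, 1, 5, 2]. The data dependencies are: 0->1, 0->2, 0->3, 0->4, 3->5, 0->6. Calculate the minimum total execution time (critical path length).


Compute longest path through dependency graph: dist(Ik) = max over predecessors of dist + latency(Ik).
dist(I0) = latency 2 = 2
dist(I1) = dist(I0) + 5 = 2 + 5 = 7
dist(I2) = dist(I0) + 1 = 2 + 1 = 3
dist(I3) = dist(I0) + 2 = 2 + 2 = 4
dist(I4) = dist(I0) + 1 = 2 + 1 = 3
dist(I5) = dist(I3) + 5 = 4 + 5 = 9
dist(I6) = dist(I0) + 2 = 2 + 2 = 4
Critical path = max dist = 9

9


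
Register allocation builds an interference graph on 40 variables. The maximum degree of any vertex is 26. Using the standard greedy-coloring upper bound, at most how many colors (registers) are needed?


Greedy coloring never needs more than (max_degree + 1) colors: when coloring a vertex, at most max_degree neighbors are already colored.
Upper bound = 26 + 1 = 27

27


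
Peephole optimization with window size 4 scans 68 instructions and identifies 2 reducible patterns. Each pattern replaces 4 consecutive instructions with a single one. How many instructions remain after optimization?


Each match removes 3 instructions.
Total removed = 2 * 3 = 6
Remaining = 68 - 6 = 62

62


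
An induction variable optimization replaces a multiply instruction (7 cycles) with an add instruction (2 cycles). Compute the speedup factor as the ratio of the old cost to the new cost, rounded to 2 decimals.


Ratio = mult_cost / add_cost = 7 / 2 = 3.5

3.5


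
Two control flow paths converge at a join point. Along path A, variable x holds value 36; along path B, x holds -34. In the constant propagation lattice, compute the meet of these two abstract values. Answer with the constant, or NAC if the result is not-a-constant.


Meet operation: if both paths give the same constant, result is that constant; if they differ, result is NAC (not-a-constant).
Path A: 36, Path B: -34 -> differ
Result: not-a-constant -> NAC

NAC


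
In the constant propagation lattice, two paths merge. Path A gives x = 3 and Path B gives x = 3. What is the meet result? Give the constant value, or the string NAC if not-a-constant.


Meet operation: if both paths give the same constant, result is that constant; if they differ, result is NAC (not-a-constant).
Path A: 3, Path B: 3 -> equal
Result: constant -> 3

3


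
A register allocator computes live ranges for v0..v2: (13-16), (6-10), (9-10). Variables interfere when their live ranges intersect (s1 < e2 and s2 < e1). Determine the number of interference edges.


Check all pairs for overlapping intervals.
Two intervals (s1,e1) and (s2,e2) overlap if s1 < e2 and s2 < e1.
v0 (13-16) vs v1..v2: overlaps none -> 0
v1 (6-10) vs v2: overlaps v2 -> 1
Total overlapping pairs = 0 + 1 = 1

1


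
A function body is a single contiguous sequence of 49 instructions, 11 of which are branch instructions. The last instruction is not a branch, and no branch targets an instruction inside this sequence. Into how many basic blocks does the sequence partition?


With no in-sequence branch targets, the leaders are the first instruction plus the instruction after each branch.
Number of basic blocks = branches + 1
= 11 + 1 = 12

12


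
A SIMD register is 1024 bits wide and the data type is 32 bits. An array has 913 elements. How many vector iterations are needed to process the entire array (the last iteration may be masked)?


Width = 1024 / 32 = 32 elements per vector op
Iterations = ceil(913 / 32) = 29

29


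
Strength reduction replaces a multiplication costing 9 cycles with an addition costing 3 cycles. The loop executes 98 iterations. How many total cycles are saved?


Per-iteration saving = 9 - 3 = 6
Total saved = 98 * 6 = 588

588


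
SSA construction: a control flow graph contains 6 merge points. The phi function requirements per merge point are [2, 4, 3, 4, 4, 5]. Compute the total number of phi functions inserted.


Total phi functions = sum of phi functions at each join node
= 2 + 4 + 3 + 4 + 4 + 5 = 22

22


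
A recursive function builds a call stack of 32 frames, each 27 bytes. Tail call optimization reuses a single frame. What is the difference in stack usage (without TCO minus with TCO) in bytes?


Without TCO: 32 * 27 = 864 bytes
With TCO: reuse 1 frame = 27 bytes
Savings = 864 - 27 = 837

837


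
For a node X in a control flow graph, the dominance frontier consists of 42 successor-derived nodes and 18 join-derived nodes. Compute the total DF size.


DF(X) = direct successor contributions + join point contributions
= 42 + 18 = 60

60


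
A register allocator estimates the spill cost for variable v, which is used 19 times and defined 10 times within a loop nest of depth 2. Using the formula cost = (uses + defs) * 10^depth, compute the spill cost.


uses + defs = 19 + 10 = 29
10^2 = 100
Spill cost = 29 * 100 = 2900

2900


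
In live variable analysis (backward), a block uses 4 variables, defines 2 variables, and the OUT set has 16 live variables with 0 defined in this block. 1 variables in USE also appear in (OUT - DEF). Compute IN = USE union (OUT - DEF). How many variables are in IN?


OUT - DEF: 16 - 0 = 16
|IN| = |USE| + |OUT - DEF| - |USE ∩ (OUT - DEF)| = 4 + 16 - 1 = 19

19


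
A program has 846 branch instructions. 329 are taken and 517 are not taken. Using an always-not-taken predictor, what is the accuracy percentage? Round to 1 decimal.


Predictor: always-not-taken
Correct predictions = 517
Accuracy = 517 / 846 * 100 = 61.1%

61.1


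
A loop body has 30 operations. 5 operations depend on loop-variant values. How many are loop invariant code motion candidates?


Invariant candidates = total - loop-dependent
= 30 - 5 = 25

25


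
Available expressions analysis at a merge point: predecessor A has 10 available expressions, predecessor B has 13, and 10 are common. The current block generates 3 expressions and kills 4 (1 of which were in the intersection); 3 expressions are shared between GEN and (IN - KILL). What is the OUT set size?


IN = intersection of predecessors = 10
IN - KILL = 10 - 1 = 9
|OUT| = |GEN| + |IN - KILL| - |GEN ∩ (IN - KILL)| = 3 + 9 - 3 = 9

9


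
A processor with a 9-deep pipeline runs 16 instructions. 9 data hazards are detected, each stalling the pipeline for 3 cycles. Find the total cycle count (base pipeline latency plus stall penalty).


Base cycles = 9 + 16 - 1 = 24
Total stalls = 9 * 3 = 27
Total = 24 + 27 = 51

51


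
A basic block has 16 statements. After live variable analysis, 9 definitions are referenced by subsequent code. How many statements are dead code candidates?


Dead code = total statements - live definitions
= 16 - 9 = 7

7


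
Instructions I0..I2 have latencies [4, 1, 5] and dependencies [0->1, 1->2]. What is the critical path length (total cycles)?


Compute longest path through dependency graph: dist(Ik) = max over predecessors of dist + latency(Ik).
dist(I0) = latency 4 = 4
dist(I1) = dist(I0) + 1 = 4 + 1 = 5
dist(I2) = dist(I1) + 5 = 5 + 5 = 10
Critical path = max dist = 10

10


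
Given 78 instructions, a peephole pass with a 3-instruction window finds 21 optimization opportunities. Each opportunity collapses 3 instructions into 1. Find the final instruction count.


Each match removes 2 instructions.
Total removed = 21 * 2 = 42
Remaining = 78 - 42 = 36

36


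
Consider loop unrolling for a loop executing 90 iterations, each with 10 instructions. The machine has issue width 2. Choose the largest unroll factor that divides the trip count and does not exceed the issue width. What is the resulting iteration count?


Largest divisor of 90 <= 2 is 2
New iterations = 90 / 2 = 45

45


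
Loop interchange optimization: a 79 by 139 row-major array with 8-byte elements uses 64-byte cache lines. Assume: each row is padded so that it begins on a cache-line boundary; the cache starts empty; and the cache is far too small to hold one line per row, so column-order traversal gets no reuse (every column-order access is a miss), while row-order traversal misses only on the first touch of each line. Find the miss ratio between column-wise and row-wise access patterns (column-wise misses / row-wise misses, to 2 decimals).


Each row occupies 139 * 8 = 1112 bytes and starts on a line boundary, so it spans ceil(1112 / 64) = 18 cache lines.
Row-major traversal misses (one per line touched): 79 * ceil(139 * 8 / 64) = 1422
Column-major traversal misses (no reuse, every access misses): 79 * 139 = 10981
Ratio = 10981 / 1422 = 7.72

7.72


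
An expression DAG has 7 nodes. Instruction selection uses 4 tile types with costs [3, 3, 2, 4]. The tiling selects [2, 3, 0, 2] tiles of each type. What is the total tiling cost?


Total cost = sum(count_i * cost_i)
= 2*3 + 3*3 + 0*2 + 2*4
= 23

23


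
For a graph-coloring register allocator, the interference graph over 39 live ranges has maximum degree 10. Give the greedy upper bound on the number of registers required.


Greedy coloring never needs more than (max_degree + 1) colors: when coloring a vertex, at most max_degree neighbors are already colored.
Upper bound = 10 + 1 = 11

11


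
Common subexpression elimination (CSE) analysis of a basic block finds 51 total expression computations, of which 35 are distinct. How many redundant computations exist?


CSE count = total expressions - unique expressions
= 51 - 35 = 16

16


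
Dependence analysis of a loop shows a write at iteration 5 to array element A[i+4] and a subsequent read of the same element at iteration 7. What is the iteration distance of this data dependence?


Distance = read iteration - write iteration
= 7 - 5 = 2

2


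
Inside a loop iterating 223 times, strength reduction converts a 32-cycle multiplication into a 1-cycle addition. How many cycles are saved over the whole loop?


Per-iteration saving = 32 - 1 = 31
Total saved = 223 * 31 = 6913

6913


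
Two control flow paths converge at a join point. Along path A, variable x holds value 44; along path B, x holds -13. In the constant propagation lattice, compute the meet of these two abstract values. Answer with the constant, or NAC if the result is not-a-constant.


Meet operation: if both paths give the same constant, result is that constant; if they differ, result is NAC (not-a-constant).
Path A: 44, Path B: -13 -> differ
Result: not-a-constant -> NAC

NAC


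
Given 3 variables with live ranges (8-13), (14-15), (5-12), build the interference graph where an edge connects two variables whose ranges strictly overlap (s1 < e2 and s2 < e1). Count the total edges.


Check all pairs for overlapping intervals.
Two intervals (s1,e1) and (s2,e2) overlap if s1 < e2 and s2 < e1.
v0 (8-13) vs v1..v2: overlaps v2 -> 1
v1 (14-15) vs v2: overlaps none -> 0
Total overlapping pairs = 1 + 0 = 1

1


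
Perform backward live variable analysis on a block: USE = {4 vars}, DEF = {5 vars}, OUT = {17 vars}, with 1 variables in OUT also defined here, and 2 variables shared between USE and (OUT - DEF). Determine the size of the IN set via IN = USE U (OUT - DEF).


OUT - DEF: 17 - 1 = 16
|IN| = |USE| + |OUT - DEF| - |USE ∩ (OUT - DEF)| = 4 + 16 - 2 = 18

18


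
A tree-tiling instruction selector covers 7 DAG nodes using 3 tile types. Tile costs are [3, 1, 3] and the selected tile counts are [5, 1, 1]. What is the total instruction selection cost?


Total cost = sum(count_i * cost_i)
= 5*3 + 1*1 + 1*3
= 19

19


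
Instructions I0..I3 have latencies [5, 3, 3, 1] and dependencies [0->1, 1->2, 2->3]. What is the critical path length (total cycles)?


Compute longest path through dependency graph: dist(Ik) = max over predecessors of dist + latency(Ik).
dist(I0) = latency 5 = 5
dist(I1) = dist(I0) + 3 = 5 + 3 = 8
dist(I2) = dist(I1) + 3 = 8 + 3 = 11
dist(I3) = dist(I2) + 1 = 11 + 1 = 12
Critical path = max dist = 12

12


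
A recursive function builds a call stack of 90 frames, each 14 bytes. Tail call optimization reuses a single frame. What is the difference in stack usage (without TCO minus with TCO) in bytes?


Without TCO: 90 * 14 = 1260 bytes
With TCO: reuse 1 frame = 14 bytes
Savings = 1260 - 14 = 1246

1246


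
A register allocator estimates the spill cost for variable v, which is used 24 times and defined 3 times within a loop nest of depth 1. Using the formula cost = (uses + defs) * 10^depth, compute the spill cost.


uses + defs = 24 + 3 = 27
10^1 = 10
Spill cost = 27 * 10 = 270

270


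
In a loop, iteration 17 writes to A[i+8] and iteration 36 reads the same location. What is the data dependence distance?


Distance = read iteration - write iteration
= 36 - 17 = 19

19


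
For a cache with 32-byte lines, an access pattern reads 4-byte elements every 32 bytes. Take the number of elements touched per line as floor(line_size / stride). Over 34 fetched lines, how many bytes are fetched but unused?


Elements per line = floor(32 / 32) = 1
Bytes used per line = 1 * 4 = 4
Wasted per line = 32 - 4 = 28
Total wasted = 28 * 34 = 952

952


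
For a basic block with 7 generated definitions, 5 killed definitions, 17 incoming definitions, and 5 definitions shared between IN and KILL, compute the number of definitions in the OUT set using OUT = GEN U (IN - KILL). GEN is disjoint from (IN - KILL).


IN - KILL: 17 - 5 = 12 surviving definitions
OUT = GEN + surviving = 7 + 12 = 19

19


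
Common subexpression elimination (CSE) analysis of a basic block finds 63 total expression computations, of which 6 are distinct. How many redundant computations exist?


CSE count = total expressions - unique expressions
= 63 - 6 = 57

57


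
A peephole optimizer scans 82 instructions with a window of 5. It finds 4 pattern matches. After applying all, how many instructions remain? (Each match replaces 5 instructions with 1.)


Each match removes 4 instructions.
Total removed = 4 * 4 = 16
Remaining = 82 - 16 = 66

66


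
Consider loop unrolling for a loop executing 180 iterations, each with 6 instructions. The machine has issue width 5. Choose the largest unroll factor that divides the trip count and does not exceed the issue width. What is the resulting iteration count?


Largest divisor of 180 <= 5 is 5
New iterations = 180 / 5 = 36

36


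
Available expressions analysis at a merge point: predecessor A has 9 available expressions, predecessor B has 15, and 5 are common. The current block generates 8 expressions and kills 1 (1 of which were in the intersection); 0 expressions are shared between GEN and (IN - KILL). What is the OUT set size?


IN = intersection of predecessors = 5
IN - KILL = 5 - 1 = 4
|OUT| = |GEN| + |IN - KILL| - |GEN ∩ (IN - KILL)| = 8 + 4 - 0 = 12

12


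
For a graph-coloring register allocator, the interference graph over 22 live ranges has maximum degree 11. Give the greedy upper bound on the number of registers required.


Greedy coloring never needs more than (max_degree + 1) colors: when coloring a vertex, at most max_degree neighbors are already colored.
Upper bound = 11 + 1 = 12

12


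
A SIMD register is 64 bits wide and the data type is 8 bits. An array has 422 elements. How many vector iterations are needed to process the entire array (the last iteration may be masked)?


Width = 64 / 8 = 8 elements per vector op
Iterations = ceil(422 / 8) = 53

53


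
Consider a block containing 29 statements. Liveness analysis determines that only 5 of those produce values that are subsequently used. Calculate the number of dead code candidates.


Dead code = total statements - live definitions
= 29 - 5 = 24

24


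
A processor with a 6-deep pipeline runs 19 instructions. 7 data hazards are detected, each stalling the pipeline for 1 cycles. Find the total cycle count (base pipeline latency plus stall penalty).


Base cycles = 6 + 19 - 1 = 24
Total stalls = 7 * 1 = 7
Total = 24 + 7 = 31

31


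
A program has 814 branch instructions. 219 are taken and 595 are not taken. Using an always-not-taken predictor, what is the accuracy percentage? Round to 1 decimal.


Predictor: always-not-taken
Correct predictions = 595
Accuracy = 595 / 814 * 100 = 73.1%

73.1


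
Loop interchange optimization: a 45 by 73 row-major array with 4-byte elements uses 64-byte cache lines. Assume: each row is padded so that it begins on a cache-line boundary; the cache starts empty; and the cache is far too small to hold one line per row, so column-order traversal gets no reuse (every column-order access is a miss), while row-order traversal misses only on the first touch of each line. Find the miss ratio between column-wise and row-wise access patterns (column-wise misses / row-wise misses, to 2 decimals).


Each row occupies 73 * 4 = 292 bytes and starts on a line boundary, so it spans ceil(292 / 64) = 5 cache lines.
Row-major traversal misses (one per line touched): 45 * ceil(73 * 4 / 64) = 225
Column-major traversal misses (no reuse, every access misses): 45 * 73 = 3285
Ratio = 3285 / 225 = 14.6

14.6
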